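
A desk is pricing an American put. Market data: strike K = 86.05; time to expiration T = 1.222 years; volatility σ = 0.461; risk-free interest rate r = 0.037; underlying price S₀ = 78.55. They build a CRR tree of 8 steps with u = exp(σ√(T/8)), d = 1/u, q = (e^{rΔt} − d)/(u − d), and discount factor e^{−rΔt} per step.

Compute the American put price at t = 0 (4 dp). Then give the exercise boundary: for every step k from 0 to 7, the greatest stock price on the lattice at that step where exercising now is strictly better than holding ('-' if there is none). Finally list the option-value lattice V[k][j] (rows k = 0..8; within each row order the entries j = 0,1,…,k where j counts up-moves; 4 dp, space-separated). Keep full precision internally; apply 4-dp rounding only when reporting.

Δt=0.15275, u=1.19743, d=0.83513, q=0.47072, disc=e^(-rΔt)=0.99436
k=8 terminal: V=max(K-S,0) → 67.4652 59.4026 47.8422 31.2666 7.5000 0.0000 0.0000 0.0000 0.0000
k=7: j=0 S=22.2539 intr=63.7961 cont=63.3111 V=63.7961[EX]; j=1 S=31.9083 intr=54.1417 cont=53.6567 V=54.1417[EX]; j=2 S=45.7510 intr=40.2990 cont=39.8140 V=40.2990[EX]; j=3 S=65.5991 intr=20.4509 cont=19.9660 V=20.4509[EX]; j=4 S=94.0578 intr=0.0000 cont=3.9472 V=3.9472[hold]; j=5 S=134.8626 intr=0.0000 cont=0.0000 V=0.0000[hold]; j=6 S=193.3697 intr=0.0000 cont=0.0000 V=0.0000[hold]; j=7 S=277.2589 intr=0.0000 cont=0.0000 V=0.0000[hold]  S*(7)=65.5991
k=6: j=0 S=26.6474 intr=59.4026 cont=58.9176 V=59.4026[EX]; j=1 S=38.2078 intr=47.8422 cont=47.3572 V=47.8422[EX]; j=2 S=54.7834 intr=31.2666 cont=30.7816 V=31.2666[EX]; j=3 S=78.5500 intr=7.5000 cont=12.6108 V=12.6108[hold]; j=4 S=112.6272 intr=0.0000 cont=2.0774 V=2.0774[hold]; j=5 S=161.4879 intr=0.0000 cont=0.0000 V=0.0000[hold]; j=6 S=231.5458 intr=0.0000 cont=0.0000 V=0.0000[hold]  S*(6)=54.7834
k=5: j=0 S=31.9083 intr=54.1417 cont=53.6567 V=54.1417[EX]; j=1 S=45.7510 intr=40.2990 cont=39.8140 V=40.2990[EX]; j=2 S=65.5991 intr=20.4509 cont=22.3582 V=22.3582[hold]; j=3 S=94.0578 intr=0.0000 cont=7.6094 V=7.6094[hold]; j=4 S=134.8626 intr=0.0000 cont=1.0933 V=1.0933[hold]; j=5 S=193.3697 intr=0.0000 cont=0.0000 V=0.0000[hold]  S*(5)=45.7510
k=4: j=0 S=38.2078 intr=47.8422 cont=47.3572 V=47.8422[EX]; j=1 S=54.7834 intr=31.2666 cont=31.6743 V=31.6743[hold]; j=2 S=78.5500 intr=7.5000 cont=15.3287 V=15.3287[hold]; j=3 S=112.6272 intr=0.0000 cont=4.5165 V=4.5165[hold]; j=4 S=161.4879 intr=0.0000 cont=0.5754 V=0.5754[hold]  S*(4)=38.2078
k=3: j=0 S=45.7510 intr=40.2990 cont=40.0049 V=40.2990[EX]; j=1 S=65.5991 intr=20.4509 cont=23.8449 V=23.8449[hold]; j=2 S=94.0578 intr=0.0000 cont=10.1815 V=10.1815[hold]; j=3 S=134.8626 intr=0.0000 cont=2.6464 V=2.6464[hold]  S*(3)=45.7510
k=2: j=0 S=54.7834 intr=31.2666 cont=32.3702 V=32.3702[hold]; j=1 S=78.5500 intr=7.5000 cont=17.3151 V=17.3151[hold]; j=2 S=112.6272 intr=0.0000 cont=6.5971 V=6.5971[hold]  S*(2)=-
k=1: j=0 S=65.5991 intr=20.4509 cont=25.1410 V=25.1410[hold]; j=1 S=94.0578 intr=0.0000 cont=12.2008 V=12.2008[hold]  S*(1)=-
k=0: j=0 S=78.5500 intr=7.5000 cont=18.9424 V=18.9424[hold]  S*(0)=-

price = 18.9424
boundary = - - - 45.7510 38.2078 45.7510 54.7834 65.5991
tree:
18.9424
25.1410 12.2008
32.3702 17.3151 6.5971
40.2990 23.8449 10.1815 2.6464
47.8422 31.6743 15.3287 4.5165 0.5754
54.1417 40.2990 22.3582 7.6094 1.0933 0.0000
59.4026 47.8422 31.2666 12.6108 2.0774 0.0000 0.0000
63.7961 54.1417 40.2990 20.4509 3.9472 0.0000 0.0000 0.0000
67.4652 59.4026 47.8422 31.2666 7.5000 0.0000 0.0000 0.0000 0.0000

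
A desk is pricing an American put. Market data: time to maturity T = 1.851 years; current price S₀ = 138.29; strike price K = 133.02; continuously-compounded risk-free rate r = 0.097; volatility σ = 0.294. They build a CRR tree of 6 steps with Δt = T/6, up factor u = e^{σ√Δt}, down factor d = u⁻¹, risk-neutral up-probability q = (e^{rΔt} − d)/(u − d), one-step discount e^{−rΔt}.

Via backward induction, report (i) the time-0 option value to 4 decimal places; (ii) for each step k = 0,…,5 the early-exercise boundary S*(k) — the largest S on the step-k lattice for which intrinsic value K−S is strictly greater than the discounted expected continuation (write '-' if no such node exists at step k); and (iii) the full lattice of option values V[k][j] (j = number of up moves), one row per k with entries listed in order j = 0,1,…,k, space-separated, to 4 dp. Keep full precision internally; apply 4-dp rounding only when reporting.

params: Δt=0.30850 u=1.17738 d=0.84934 q=0.55187 e^(-rΔt)=0.97052
t_6 payoffs: 81.1065 61.0557 33.2606 0.0000 0.0000 0.0000 0.0000
t_5: node(5,0) S=61.1221 payoff=71.8979 vs cont=67.9763 → 71.8979 [stop]  node(5,1) S=84.7297 payoff=48.2903 vs cont=44.3688 → 48.2903 [stop]  node(5,2) S=117.4552 payoff=15.5648 vs cont=14.4658 → 15.5648 [stop]  node(5,3) S=162.8206 payoff=0.0000 vs cont=0.0000 → 0.0000 [wait]  node(5,4) S=225.7076 payoff=0.0000 vs cont=0.0000 → 0.0000 [wait]  node(5,5) S=312.8838 payoff=0.0000 vs cont=0.0000 → 0.0000 [wait]  ⇒ S*(5)=117.4552
t_4: node(4,0) S=71.9643 payoff=61.0557 vs cont=57.1341 → 61.0557 [stop]  node(4,1) S=99.7594 payoff=33.2606 vs cont=29.3390 → 33.2606 [stop]  node(4,2) S=138.2900 payoff=0.0000 vs cont=6.7695 → 6.7695 [wait]  node(4,3) S=191.7025 payoff=0.0000 vs cont=0.0000 → 0.0000 [wait]  node(4,4) S=265.7447 payoff=0.0000 vs cont=0.0000 → 0.0000 [wait]  ⇒ S*(4)=99.7594
t_3: node(3,0) S=84.7297 payoff=48.2903 vs cont=44.3688 → 48.2903 [stop]  node(3,1) S=117.4552 payoff=15.5648 vs cont=18.0915 → 18.0915 [wait]  node(3,2) S=162.8206 payoff=0.0000 vs cont=2.9442 → 2.9442 [wait]  node(3,3) S=225.7076 payoff=0.0000 vs cont=0.0000 → 0.0000 [wait]  ⇒ S*(3)=84.7297
t_2: node(2,0) S=99.7594 payoff=33.2606 vs cont=30.6923 → 33.2606 [stop]  node(2,1) S=138.2900 payoff=0.0000 vs cont=9.4453 → 9.4453 [wait]  node(2,2) S=191.7025 payoff=0.0000 vs cont=1.2805 → 1.2805 [wait]  ⇒ S*(2)=99.7594
t_1: node(1,0) S=117.4552 payoff=15.5648 vs cont=19.5246 → 19.5246 [wait]  node(1,1) S=162.8206 payoff=0.0000 vs cont=4.7938 → 4.7938 [wait]  ⇒ S*(1)=-
t_0: node(0,0) S=138.2900 payoff=0.0000 vs cont=11.0593 → 11.0593 [wait]  ⇒ S*(0)=-

price = 11.0593
boundary = - - 99.7594 84.7297 99.7594 117.4552
tree:
11.0593
19.5246 4.7938
33.2606 9.4453 1.2805
48.2903 18.0915 2.9442 0.0000
61.0557 33.2606 6.7695 0.0000 0.0000
71.8979 48.2903 15.5648 0.0000 0.0000 0.0000
81.1065 61.0557 33.2606 0.0000 0.0000 0.0000 0.0000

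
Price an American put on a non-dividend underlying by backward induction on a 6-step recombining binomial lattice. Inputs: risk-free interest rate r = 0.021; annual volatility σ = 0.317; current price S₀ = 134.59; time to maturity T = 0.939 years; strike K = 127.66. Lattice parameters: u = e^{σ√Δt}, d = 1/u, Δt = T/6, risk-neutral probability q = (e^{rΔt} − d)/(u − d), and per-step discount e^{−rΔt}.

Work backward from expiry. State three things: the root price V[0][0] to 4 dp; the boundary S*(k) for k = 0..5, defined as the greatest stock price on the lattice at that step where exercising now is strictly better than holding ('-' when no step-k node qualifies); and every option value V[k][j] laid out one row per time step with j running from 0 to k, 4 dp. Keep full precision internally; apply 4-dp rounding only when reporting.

price = 11.8705
boundary = - - - - 81.5007 92.3898
tree:
11.8705
17.7338 5.6449
25.5834 9.4116 1.6318
35.3210 15.2841 3.1593 0.0000
46.1593 23.9042 6.1165 0.0000 0.0000
55.7651 35.2702 11.8418 0.0000 0.0000 0.0000
64.2387 46.1593 22.9262 0.0000 0.0000 0.0000 0.0000

Δt=0.15650, u=1.13361, d=0.88214, q=0.48178, disc=e^(-rΔt)=0.99672
k=6 terminal: V=max(K-S,0) → 64.2387 46.1593 22.9262 0.0000 0.0000 0.0000 0.0000
k=5: j=0 S=71.8949 intr=55.7651 cont=55.3462 V=55.7651[EX]; j=1 S=92.3898 intr=35.2702 cont=34.8513 V=35.2702[EX]; j=2 S=118.7271 intr=8.9329 cont=11.8418 V=11.8418[hold]; j=3 S=152.5723 intr=0.0000 cont=0.0000 V=0.0000[hold]; j=4 S=196.0656 intr=0.0000 cont=0.0000 V=0.0000[hold]; j=5 S=251.9575 intr=0.0000 cont=0.0000 V=0.0000[hold]  S*(5)=92.3898
k=4: j=0 S=81.5007 intr=46.1593 cont=45.7405 V=46.1593[EX]; j=1 S=104.7338 intr=22.9262 cont=23.9042 V=23.9042[hold]; j=2 S=134.5900 intr=0.0000 cont=6.1165 V=6.1165[hold]; j=3 S=172.9572 intr=0.0000 cont=0.0000 V=0.0000[hold]; j=4 S=222.2616 intr=0.0000 cont=0.0000 V=0.0000[hold]  S*(4)=81.5007
k=3: j=0 S=92.3898 intr=35.2702 cont=35.3210 V=35.3210[hold]; j=1 S=118.7271 intr=8.9329 cont=15.2841 V=15.2841[hold]; j=2 S=152.5723 intr=0.0000 cont=3.1593 V=3.1593[hold]; j=3 S=196.0656 intr=0.0000 cont=0.0000 V=0.0000[hold]  S*(3)=-
k=2: j=0 S=104.7338 intr=22.9262 cont=25.5834 V=25.5834[hold]; j=1 S=134.5900 intr=0.0000 cont=9.4116 V=9.4116[hold]; j=2 S=172.9572 intr=0.0000 cont=1.6318 V=1.6318[hold]  S*(2)=-
k=1: j=0 S=118.7271 intr=8.9329 cont=17.7338 V=17.7338[hold]; j=1 S=152.5723 intr=0.0000 cont=5.6449 V=5.6449[hold]  S*(1)=-
k=0: j=0 S=134.5900 intr=0.0000 cont=11.8705 V=11.8705[hold]  S*(0)=-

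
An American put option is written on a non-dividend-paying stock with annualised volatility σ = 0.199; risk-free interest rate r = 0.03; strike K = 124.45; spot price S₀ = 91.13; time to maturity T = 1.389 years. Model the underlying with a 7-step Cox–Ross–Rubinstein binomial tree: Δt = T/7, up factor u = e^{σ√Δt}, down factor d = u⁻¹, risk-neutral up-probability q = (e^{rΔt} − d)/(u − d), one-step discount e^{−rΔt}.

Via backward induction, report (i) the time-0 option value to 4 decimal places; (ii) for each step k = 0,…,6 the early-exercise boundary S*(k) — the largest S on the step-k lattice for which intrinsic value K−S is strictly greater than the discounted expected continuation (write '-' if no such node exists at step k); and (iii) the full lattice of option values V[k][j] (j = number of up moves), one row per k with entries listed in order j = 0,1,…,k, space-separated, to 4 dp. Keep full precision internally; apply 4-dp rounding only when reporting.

price = 33.3200
boundary = 91.1300 83.3995 91.1300 99.5771 91.1300 99.5771 108.8072
tree:
33.3200
41.0505 25.0710
48.1253 33.3200 17.4851
54.5999 41.0505 24.8729 10.6332
60.5253 48.1253 33.3200 16.6387 5.0216
65.9480 54.5999 41.0505 24.8729 8.9685 1.3105
70.9107 60.5253 48.1253 33.3200 15.6428 2.6986 0.0000
75.4524 65.9480 54.5999 41.0505 24.8729 5.5572 0.0000 0.0000

Δt=0.19843  u=1.09269  d=0.91517  q=0.51149  discount=0.99406
step 7 (expiry): payoffs max(K−S,0) = 75.4524 65.9480 54.5999 41.0505 24.8729 5.5572 0.0000 0.0000
step 6: (k=6,j=0): S=53.5393, (K−S)⁺=70.9107, hold=70.1721 ⇒ V=70.9107 exercise | (k=6,j=1): S=63.9247, (K−S)⁺=60.5253, hold=59.7866 ⇒ V=60.5253 exercise | (k=6,j=2): S=76.3247, (K−S)⁺=48.1253, hold=47.3867 ⇒ V=48.1253 exercise | (k=6,j=3): S=91.1300, (K−S)⁺=33.3200, hold=32.5814 ⇒ V=33.3200 exercise | (k=6,j=4): S=108.8072, (K−S)⁺=15.6428, hold=14.9042 ⇒ V=15.6428 exercise | (k=6,j=5): S=129.9134, (K−S)⁺=0.0000, hold=2.6986 ⇒ V=2.6986 continue | (k=6,j=6): S=155.1137, (K−S)⁺=0.0000, hold=0.0000 ⇒ V=0.0000 continue  boundary S*=108.8072
step 5: (k=5,j=0): S=58.5020, (K−S)⁺=65.9480, hold=65.2094 ⇒ V=65.9480 exercise | (k=5,j=1): S=69.8501, (K−S)⁺=54.5999, hold=53.8613 ⇒ V=54.5999 exercise | (k=5,j=2): S=83.3995, (K−S)⁺=41.0505, hold=40.3119 ⇒ V=41.0505 exercise | (k=5,j=3): S=99.5771, (K−S)⁺=24.8729, hold=24.1343 ⇒ V=24.8729 exercise | (k=5,j=4): S=118.8928, (K−S)⁺=5.5572, hold=8.9685 ⇒ V=8.9685 continue | (k=5,j=5): S=141.9554, (K−S)⁺=0.0000, hold=1.3105 ⇒ V=1.3105 continue  boundary S*=99.5771
step 4: (k=4,j=0): S=63.9247, (K−S)⁺=60.5253, hold=59.7866 ⇒ V=60.5253 exercise | (k=4,j=1): S=76.3247, (K−S)⁺=48.1253, hold=47.3867 ⇒ V=48.1253 exercise | (k=4,j=2): S=91.1300, (K−S)⁺=33.3200, hold=32.5814 ⇒ V=33.3200 exercise | (k=4,j=3): S=108.8072, (K−S)⁺=15.6428, hold=16.6387 ⇒ V=16.6387 continue | (k=4,j=4): S=129.9134, (K−S)⁺=0.0000, hold=5.0216 ⇒ V=5.0216 continue  boundary S*=91.1300
step 3: (k=3,j=0): S=69.8501, (K−S)⁺=54.5999, hold=53.8613 ⇒ V=54.5999 exercise | (k=3,j=1): S=83.3995, (K−S)⁺=41.0505, hold=40.3119 ⇒ V=41.0505 exercise | (k=3,j=2): S=99.5771, (K−S)⁺=24.8729, hold=24.6406 ⇒ V=24.8729 exercise | (k=3,j=3): S=118.8928, (K−S)⁺=5.5572, hold=10.6332 ⇒ V=10.6332 continue  boundary S*=99.5771
step 2: (k=2,j=0): S=76.3247, (K−S)⁺=48.1253, hold=47.3867 ⇒ V=48.1253 exercise | (k=2,j=1): S=91.1300, (K−S)⁺=33.3200, hold=32.5814 ⇒ V=33.3200 exercise | (k=2,j=2): S=108.8072, (K−S)⁺=15.6428, hold=17.4851 ⇒ V=17.4851 continue  boundary S*=91.1300
step 1: (k=1,j=0): S=83.3995, (K−S)⁺=41.0505, hold=40.3119 ⇒ V=41.0505 exercise | (k=1,j=1): S=99.5771, (K−S)⁺=24.8729, hold=25.0710 ⇒ V=25.0710 continue  boundary S*=83.3995
step 0: (k=0,j=0): S=91.1300, (K−S)⁺=33.3200, hold=32.6821 ⇒ V=33.3200 exercise  boundary S*=91.1300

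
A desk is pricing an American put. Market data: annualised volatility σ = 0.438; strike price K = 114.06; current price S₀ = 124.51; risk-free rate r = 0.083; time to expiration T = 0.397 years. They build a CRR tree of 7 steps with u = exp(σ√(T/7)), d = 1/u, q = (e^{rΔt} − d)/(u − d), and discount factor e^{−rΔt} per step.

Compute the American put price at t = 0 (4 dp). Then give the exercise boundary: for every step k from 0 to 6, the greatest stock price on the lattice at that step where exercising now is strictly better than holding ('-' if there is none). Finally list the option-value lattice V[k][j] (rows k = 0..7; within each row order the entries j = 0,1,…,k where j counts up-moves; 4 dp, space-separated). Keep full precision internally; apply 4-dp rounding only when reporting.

Δt=0.05671  u=1.10994  d=0.90095  q=0.49652  discount=0.99530
step 7 (expiry): payoffs max(K−S,0) = 54.0671 40.1504 23.0053 1.8831 0.0000 0.0000 0.0000 0.0000
step 6: (k=6,j=0): S=66.5886, (K−S)⁺=47.4714, hold=46.9357 ⇒ V=47.4714 exercise | (k=6,j=1): S=82.0354, (K−S)⁺=32.0246, hold=31.4889 ⇒ V=32.0246 exercise | (k=6,j=2): S=101.0655, (K−S)⁺=12.9945, hold=12.4589 ⇒ V=12.9945 exercise | (k=6,j=3): S=124.5100, (K−S)⁺=0.0000, hold=0.9436 ⇒ V=0.9436 continue | (k=6,j=4): S=153.3930, (K−S)⁺=0.0000, hold=0.0000 ⇒ V=0.0000 continue | (k=6,j=5): S=188.9761, (K−S)⁺=0.0000, hold=0.0000 ⇒ V=0.0000 continue | (k=6,j=6): S=232.8136, (K−S)⁺=0.0000, hold=0.0000 ⇒ V=0.0000 continue  boundary S*=101.0655
step 5: (k=5,j=0): S=73.9096, (K−S)⁺=40.1504, hold=39.6147 ⇒ V=40.1504 exercise | (k=5,j=1): S=91.0547, (K−S)⁺=23.0053, hold=22.4697 ⇒ V=23.0053 exercise | (k=5,j=2): S=112.1769, (K−S)⁺=1.8831, hold=6.9780 ⇒ V=6.9780 continue | (k=5,j=3): S=138.1990, (K−S)⁺=0.0000, hold=0.4729 ⇒ V=0.4729 continue | (k=5,j=4): S=170.2575, (K−S)⁺=0.0000, hold=0.0000 ⇒ V=0.0000 continue | (k=5,j=5): S=209.7527, (K−S)⁺=0.0000, hold=0.0000 ⇒ V=0.0000 continue  boundary S*=91.0547
step 4: (k=4,j=0): S=82.0354, (K−S)⁺=32.0246, hold=31.4889 ⇒ V=32.0246 exercise | (k=4,j=1): S=101.0655, (K−S)⁺=12.9945, hold=14.9768 ⇒ V=14.9768 continue | (k=4,j=2): S=124.5100, (K−S)⁺=0.0000, hold=3.7305 ⇒ V=3.7305 continue | (k=4,j=3): S=153.3930, (K−S)⁺=0.0000, hold=0.2370 ⇒ V=0.2370 continue | (k=4,j=4): S=188.9761, (K−S)⁺=0.0000, hold=0.0000 ⇒ V=0.0000 continue  boundary S*=82.0354
step 3: (k=3,j=0): S=91.0547, (K−S)⁺=23.0053, hold=23.4493 ⇒ V=23.4493 continue | (k=3,j=1): S=112.1769, (K−S)⁺=1.8831, hold=9.3486 ⇒ V=9.3486 continue | (k=3,j=2): S=138.1990, (K−S)⁺=0.0000, hold=1.9865 ⇒ V=1.9865 continue | (k=3,j=3): S=170.2575, (K−S)⁺=0.0000, hold=0.1187 ⇒ V=0.1187 continue  boundary S*=-
step 2: (k=2,j=0): S=101.0655, (K−S)⁺=12.9945, hold=16.3707 ⇒ V=16.3707 continue | (k=2,j=1): S=124.5100, (K−S)⁺=0.0000, hold=5.6664 ⇒ V=5.6664 continue | (k=2,j=2): S=153.3930, (K−S)⁺=0.0000, hold=1.0541 ⇒ V=1.0541 continue  boundary S*=-
step 1: (k=1,j=0): S=112.1769, (K−S)⁺=1.8831, hold=11.0039 ⇒ V=11.0039 continue | (k=1,j=1): S=138.1990, (K−S)⁺=0.0000, hold=3.3605 ⇒ V=3.3605 continue  boundary S*=-
step 0: (k=0,j=0): S=124.5100, (K−S)⁺=0.0000, hold=7.1749 ⇒ V=7.1749 continue  boundary S*=-

price = 7.1749
boundary = - - - - 82.0354 91.0547 101.0655
tree:
7.1749
11.0039 3.3605
16.3707 5.6664 1.0541
23.4493 9.3486 1.9865 0.1187
32.0246 14.9768 3.7305 0.2370 0.0000
40.1504 23.0053 6.9780 0.4729 0.0000 0.0000
47.4714 32.0246 12.9945 0.9436 0.0000 0.0000 0.0000
54.0671 40.1504 23.0053 1.8831 0.0000 0.0000 0.0000 0.0000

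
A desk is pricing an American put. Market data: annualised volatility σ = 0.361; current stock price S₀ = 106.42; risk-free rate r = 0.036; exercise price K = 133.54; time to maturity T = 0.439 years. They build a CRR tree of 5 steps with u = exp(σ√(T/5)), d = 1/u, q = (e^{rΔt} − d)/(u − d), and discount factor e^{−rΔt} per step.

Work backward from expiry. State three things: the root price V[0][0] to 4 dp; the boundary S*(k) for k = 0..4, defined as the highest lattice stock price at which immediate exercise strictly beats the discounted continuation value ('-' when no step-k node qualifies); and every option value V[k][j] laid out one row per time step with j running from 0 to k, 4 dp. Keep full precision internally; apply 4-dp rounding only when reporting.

price = 28.8565
boundary = - 95.6241 85.9235 95.6241 106.4200
tree:
28.8565
37.9159 19.5408
47.6165 27.9077 10.8910
56.3331 37.9159 17.5906 3.9340
64.1654 47.6165 27.1200 7.7087 0.0000
71.2031 56.3331 37.9159 15.1053 0.0000 0.0000

Δt=0.08780, u=1.11290, d=0.89855, q=0.48805, disc=e^(-rΔt)=0.99684
k=5 terminal: V=max(K-S,0) → 71.2031 56.3331 37.9159 15.1053 0.0000 0.0000
k=4: j=0 S=69.3746 intr=64.1654 cont=63.7440 V=64.1654[EX]; j=1 S=85.9235 intr=47.6165 cont=47.1951 V=47.6165[EX]; j=2 S=106.4200 intr=27.1200 cont=26.6986 V=27.1200[EX]; j=3 S=131.8058 intr=1.7342 cont=7.7087 V=7.7087[hold]; j=4 S=163.2473 intr=0.0000 cont=0.0000 V=0.0000[hold]  S*(4)=106.4200
k=3: j=0 S=77.2069 intr=56.3331 cont=55.9117 V=56.3331[EX]; j=1 S=95.6241 intr=37.9159 cont=37.4944 V=37.9159[EX]; j=2 S=118.4347 intr=15.1053 cont=17.5906 V=17.5906[hold]; j=3 S=146.6865 intr=0.0000 cont=3.9340 V=3.9340[hold]  S*(3)=95.6241
k=2: j=0 S=85.9235 intr=47.6165 cont=47.1951 V=47.6165[EX]; j=1 S=106.4200 intr=27.1200 cont=27.9077 V=27.9077[hold]; j=2 S=131.8058 intr=1.7342 cont=10.8910 V=10.8910[hold]  S*(2)=85.9235
k=1: j=0 S=95.6241 intr=37.9159 cont=37.8776 V=37.9159[EX]; j=1 S=118.4347 intr=15.1053 cont=19.5408 V=19.5408[hold]  S*(1)=95.6241
k=0: j=0 S=106.4200 intr=27.1200 cont=28.8565 V=28.8565[hold]  S*(0)=-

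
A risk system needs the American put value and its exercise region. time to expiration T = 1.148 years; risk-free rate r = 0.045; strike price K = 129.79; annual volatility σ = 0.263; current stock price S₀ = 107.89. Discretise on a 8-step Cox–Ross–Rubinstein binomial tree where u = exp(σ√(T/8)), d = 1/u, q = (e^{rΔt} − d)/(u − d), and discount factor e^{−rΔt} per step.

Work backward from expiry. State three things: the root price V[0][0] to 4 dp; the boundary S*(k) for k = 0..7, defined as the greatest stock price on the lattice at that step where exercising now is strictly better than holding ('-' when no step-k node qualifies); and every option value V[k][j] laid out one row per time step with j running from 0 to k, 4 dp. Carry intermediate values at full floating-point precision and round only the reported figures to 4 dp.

price = 23.8883
boundary = - 97.6592 88.3986 97.6592 88.3986 97.6592 107.8900 97.6592
tree:
23.8883
32.1308 16.1966
41.3914 23.2523 9.5582
49.7739 32.1308 14.9355 4.4633
57.3615 41.3914 22.4570 7.8292 1.2549
64.2296 49.7739 32.1308 13.3584 2.5648 0.0000
70.4464 57.3615 41.3914 21.9000 5.2423 0.0000 0.0000
76.0737 64.2296 49.7739 32.1308 10.7147 0.0000 0.0000 0.0000
81.1674 70.4464 57.3615 41.3914 21.9000 0.0000 0.0000 0.0000 0.0000

Δt=0.14350, u=1.10476, d=0.90517, q=0.50757, disc=e^(-rΔt)=0.99356
k=8 terminal: V=max(K-S,0) → 81.1674 70.4464 57.3615 41.3914 21.9000 0.0000 0.0000 0.0000 0.0000
k=7: j=0 S=53.7163 intr=76.0737 cont=75.2383 V=76.0737[EX]; j=1 S=65.5604 intr=64.2296 cont=63.3942 V=64.2296[EX]; j=2 S=80.0161 intr=49.7739 cont=48.9385 V=49.7739[EX]; j=3 S=97.6592 intr=32.1308 cont=31.2954 V=32.1308[EX]; j=4 S=119.1926 intr=10.5974 cont=10.7147 V=10.7147[hold]; j=5 S=145.4739 intr=0.0000 cont=0.0000 V=0.0000[hold]; j=6 S=177.5500 intr=0.0000 cont=0.0000 V=0.0000[hold]; j=7 S=216.6989 intr=0.0000 cont=0.0000 V=0.0000[hold]  S*(7)=97.6592
k=6: j=0 S=59.3436 intr=70.4464 cont=69.6110 V=70.4464[EX]; j=1 S=72.4285 intr=57.3615 cont=56.5261 V=57.3615[EX]; j=2 S=88.3986 intr=41.3914 cont=40.5560 V=41.3914[EX]; j=3 S=107.8900 intr=21.9000 cont=21.1237 V=21.9000[EX]; j=4 S=131.6792 intr=0.0000 cont=5.2423 V=5.2423[hold]; j=5 S=160.7137 intr=0.0000 cont=0.0000 V=0.0000[hold]; j=6 S=196.1502 intr=0.0000 cont=0.0000 V=0.0000[hold]  S*(6)=107.8900
k=5: j=0 S=65.5604 intr=64.2296 cont=63.3942 V=64.2296[EX]; j=1 S=80.0161 intr=49.7739 cont=48.9385 V=49.7739[EX]; j=2 S=97.6592 intr=32.1308 cont=31.2954 V=32.1308[EX]; j=3 S=119.1926 intr=10.5974 cont=13.3584 V=13.3584[hold]; j=4 S=145.4739 intr=0.0000 cont=2.5648 V=2.5648[hold]; j=5 S=177.5500 intr=0.0000 cont=0.0000 V=0.0000[hold]  S*(5)=97.6592
k=4: j=0 S=72.4285 intr=57.3615 cont=56.5261 V=57.3615[EX]; j=1 S=88.3986 intr=41.3914 cont=40.5560 V=41.3914[EX]; j=2 S=107.8900 intr=21.9000 cont=22.4570 V=22.4570[hold]; j=3 S=131.6792 intr=0.0000 cont=7.8292 V=7.8292[hold]; j=4 S=160.7137 intr=0.0000 cont=1.2549 V=1.2549[hold]  S*(4)=88.3986
k=3: j=0 S=80.0161 intr=49.7739 cont=48.9385 V=49.7739[EX]; j=1 S=97.6592 intr=32.1308 cont=31.5762 V=32.1308[EX]; j=2 S=119.1926 intr=10.5974 cont=14.9355 V=14.9355[hold]; j=3 S=145.4739 intr=0.0000 cont=4.4633 V=4.4633[hold]  S*(3)=97.6592
k=2: j=0 S=88.3986 intr=41.3914 cont=40.5560 V=41.3914[EX]; j=1 S=107.8900 intr=21.9000 cont=23.2523 V=23.2523[hold]; j=2 S=131.6792 intr=0.0000 cont=9.5582 V=9.5582[hold]  S*(2)=88.3986
k=1: j=0 S=97.6592 intr=32.1308 cont=31.9773 V=32.1308[EX]; j=1 S=119.1926 intr=10.5974 cont=16.1966 V=16.1966[hold]  S*(1)=97.6592
k=0: j=0 S=107.8900 intr=21.9000 cont=23.8883 V=23.8883[hold]  S*(0)=-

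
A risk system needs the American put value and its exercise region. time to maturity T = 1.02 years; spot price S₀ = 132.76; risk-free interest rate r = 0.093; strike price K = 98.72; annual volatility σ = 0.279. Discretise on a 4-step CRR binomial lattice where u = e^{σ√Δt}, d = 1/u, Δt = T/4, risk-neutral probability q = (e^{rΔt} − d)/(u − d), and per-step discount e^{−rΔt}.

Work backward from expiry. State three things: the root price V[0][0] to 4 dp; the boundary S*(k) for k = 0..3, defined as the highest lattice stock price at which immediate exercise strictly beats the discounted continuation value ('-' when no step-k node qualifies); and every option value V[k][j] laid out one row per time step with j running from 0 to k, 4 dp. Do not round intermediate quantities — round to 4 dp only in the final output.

params: Δt=0.25500 u=1.15130 d=0.86859 q=0.54972 e^(-rΔt)=0.97656
t_4 payoffs: 23.1552 0.0000 0.0000 0.0000 0.0000
t_3: node(3,0) S=86.9974 payoff=11.7226 vs cont=10.1819 → 11.7226 [stop]  node(3,1) S=115.3135 payoff=0.0000 vs cont=0.0000 → 0.0000 [wait]  node(3,2) S=152.8460 payoff=0.0000 vs cont=0.0000 → 0.0000 [wait]  node(3,3) S=202.5947 payoff=0.0000 vs cont=0.0000 → 0.0000 [wait]  ⇒ S*(3)=86.9974
t_2: node(2,0) S=100.1598 payoff=0.0000 vs cont=5.1547 → 5.1547 [wait]  node(2,1) S=132.7600 payoff=0.0000 vs cont=0.0000 → 0.0000 [wait]  node(2,2) S=175.9710 payoff=0.0000 vs cont=0.0000 → 0.0000 [wait]  ⇒ S*(2)=-
t_1: node(1,0) S=115.3135 payoff=0.0000 vs cont=2.2666 → 2.2666 [wait]  node(1,1) S=152.8460 payoff=0.0000 vs cont=0.0000 → 0.0000 [wait]  ⇒ S*(1)=-
t_0: node(0,0) S=132.7600 payoff=0.0000 vs cont=0.9967 → 0.9967 [wait]  ⇒ S*(0)=-

price = 0.9967
boundary = - - - 86.9974
tree:
0.9967
2.2666 0.0000
5.1547 0.0000 0.0000
11.7226 0.0000 0.0000 0.0000
23.1552 0.0000 0.0000 0.0000 0.0000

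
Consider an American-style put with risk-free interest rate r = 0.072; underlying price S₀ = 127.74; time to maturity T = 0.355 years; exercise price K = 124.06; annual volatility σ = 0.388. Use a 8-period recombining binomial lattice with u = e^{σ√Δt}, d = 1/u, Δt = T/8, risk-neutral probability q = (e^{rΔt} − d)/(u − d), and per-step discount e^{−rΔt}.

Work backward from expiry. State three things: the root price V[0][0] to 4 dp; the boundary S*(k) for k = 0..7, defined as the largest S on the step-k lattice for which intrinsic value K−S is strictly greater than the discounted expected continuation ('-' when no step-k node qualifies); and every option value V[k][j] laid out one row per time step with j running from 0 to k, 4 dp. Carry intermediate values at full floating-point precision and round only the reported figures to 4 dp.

Δt=0.04437, u=1.08517, d=0.92152, q=0.49913, disc=e^(-rΔt)=0.99681
k=8 terminal: V=max(K-S,0) → 57.6314 45.8346 31.9427 15.5839 0.0000 0.0000 0.0000 0.0000 0.0000
k=7: j=0 S=72.0861 intr=51.9739 cont=51.5782 V=51.9739[EX]; j=1 S=84.8877 intr=39.1723 cont=38.7766 V=39.1723[EX]; j=2 S=99.9626 intr=24.0974 cont=23.7017 V=24.0974[EX]; j=3 S=117.7146 intr=6.3454 cont=7.7806 V=7.7806[hold]; j=4 S=138.6192 intr=0.0000 cont=0.0000 V=0.0000[hold]; j=5 S=163.2361 intr=0.0000 cont=0.0000 V=0.0000[hold]; j=6 S=192.2247 intr=0.0000 cont=0.0000 V=0.0000[hold]; j=7 S=226.3613 intr=0.0000 cont=0.0000 V=0.0000[hold]  S*(7)=99.9626
k=6: j=0 S=78.2254 intr=45.8346 cont=45.4388 V=45.8346[EX]; j=1 S=92.1173 intr=31.9427 cont=31.5470 V=31.9427[EX]; j=2 S=108.4761 intr=15.5839 cont=15.9023 V=15.9023[hold]; j=3 S=127.7400 intr=0.0000 cont=3.8846 V=3.8846[hold]; j=4 S=150.4249 intr=0.0000 cont=0.0000 V=0.0000[hold]; j=5 S=177.1384 intr=0.0000 cont=0.0000 V=0.0000[hold]; j=6 S=208.5959 intr=0.0000 cont=0.0000 V=0.0000[hold]  S*(6)=92.1173
k=5: j=0 S=84.8877 intr=39.1723 cont=38.7766 V=39.1723[EX]; j=1 S=99.9626 intr=24.0974 cont=23.8601 V=24.0974[EX]; j=2 S=117.7146 intr=6.3454 cont=9.8723 V=9.8723[hold]; j=3 S=138.6192 intr=0.0000 cont=1.9395 V=1.9395[hold]; j=4 S=163.2361 intr=0.0000 cont=0.0000 V=0.0000[hold]; j=5 S=192.2247 intr=0.0000 cont=0.0000 V=0.0000[hold]  S*(5)=99.9626
k=4: j=0 S=92.1173 intr=31.9427 cont=31.5470 V=31.9427[EX]; j=1 S=108.4761 intr=15.5839 cont=16.9430 V=16.9430[hold]; j=2 S=127.7400 intr=0.0000 cont=5.8939 V=5.8939[hold]; j=3 S=150.4249 intr=0.0000 cont=0.9683 V=0.9683[hold]; j=4 S=177.1384 intr=0.0000 cont=0.0000 V=0.0000[hold]  S*(4)=92.1173
k=3: j=0 S=99.9626 intr=24.0974 cont=24.3778 V=24.3778[hold]; j=1 S=117.7146 intr=6.3454 cont=11.3916 V=11.3916[hold]; j=2 S=138.6192 intr=0.0000 cont=3.4244 V=3.4244[hold]; j=3 S=163.2361 intr=0.0000 cont=0.4835 V=0.4835[hold]  S*(3)=-
k=2: j=0 S=108.4761 intr=15.5839 cont=17.8389 V=17.8389[hold]; j=1 S=127.7400 intr=0.0000 cont=7.3912 V=7.3912[hold]; j=2 S=150.4249 intr=0.0000 cont=1.9502 V=1.9502[hold]  S*(2)=-
k=1: j=0 S=117.7146 intr=6.3454 cont=12.5839 V=12.5839[hold]; j=1 S=138.6192 intr=0.0000 cont=4.6605 V=4.6605[hold]  S*(1)=-
k=0: j=0 S=127.7400 intr=0.0000 cont=8.6015 V=8.6015[hold]  S*(0)=-

price = 8.6015
boundary = - - - - 92.1173 99.9626 92.1173 99.9626
tree:
8.6015
12.5839 4.6605
17.8389 7.3912 1.9502
24.3778 11.3916 3.4244 0.4835
31.9427 16.9430 5.8939 0.9683 0.0000
39.1723 24.0974 9.8723 1.9395 0.0000 0.0000
45.8346 31.9427 15.9023 3.8846 0.0000 0.0000 0.0000
51.9739 39.1723 24.0974 7.7806 0.0000 0.0000 0.0000 0.0000
57.6314 45.8346 31.9427 15.5839 0.0000 0.0000 0.0000 0.0000 0.0000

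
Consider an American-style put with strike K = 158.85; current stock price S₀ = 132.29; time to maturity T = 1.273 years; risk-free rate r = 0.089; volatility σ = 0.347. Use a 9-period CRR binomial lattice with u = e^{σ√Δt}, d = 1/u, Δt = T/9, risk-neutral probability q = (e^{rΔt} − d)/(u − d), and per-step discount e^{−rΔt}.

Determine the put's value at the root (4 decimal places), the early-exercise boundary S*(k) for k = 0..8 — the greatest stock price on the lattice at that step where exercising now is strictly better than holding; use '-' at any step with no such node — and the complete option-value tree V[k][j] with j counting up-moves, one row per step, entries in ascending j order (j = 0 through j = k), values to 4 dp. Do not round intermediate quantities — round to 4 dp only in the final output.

price = 31.0308
boundary = - 116.1048 101.8997 116.1048 101.8997 116.1048 101.8997 116.1048 132.2900
tree:
31.0308
42.7452 20.7970
56.9503 30.2952 12.3921
69.4174 42.7452 19.3527 6.1626
80.3591 56.9503 29.3014 10.4896 2.2524
89.9622 69.4174 42.7452 17.4017 4.2590 0.4243
98.3904 80.3591 56.9503 27.9131 7.9624 0.8874 0.0000
105.7874 89.9622 69.4174 42.7452 14.6762 1.8559 0.0000 0.0000
112.2795 98.3904 80.3591 56.9503 26.5600 3.8817 0.0000 0.0000 0.0000
117.9772 105.7874 89.9622 69.4174 42.7452 8.1185 0.0000 0.0000 0.0000 0.0000

params: Δt=0.14144 u=1.13940 d=0.87765 q=0.51582 e^(-rΔt)=0.98749
t_9 payoffs: 117.9772 105.7874 89.9622 69.4174 42.7452 8.1185 0.0000 0.0000 0.0000 0.0000
t_8: node(8,0) S=46.5705 payoff=112.2795 vs cont=110.2923 → 112.2795 [stop]  node(8,1) S=60.4596 payoff=98.3904 vs cont=96.4033 → 98.3904 [stop]  node(8,2) S=78.4909 payoff=80.3591 vs cont=78.3720 → 80.3591 [stop]  node(8,3) S=101.8997 payoff=56.9503 vs cont=54.9631 → 56.9503 [stop]  node(8,4) S=132.2900 payoff=26.5600 vs cont=24.5728 → 26.5600 [stop]  node(8,5) S=171.7438 payoff=0.0000 vs cont=3.8817 → 3.8817 [wait]  node(8,6) S=222.9641 payoff=0.0000 vs cont=0.0000 → 0.0000 [wait]  node(8,7) S=289.4602 payoff=0.0000 vs cont=0.0000 → 0.0000 [wait]  node(8,8) S=375.7880 payoff=0.0000 vs cont=0.0000 → 0.0000 [wait]  ⇒ S*(8)=132.2900
t_7: node(7,0) S=53.0626 payoff=105.7874 vs cont=103.8003 → 105.7874 [stop]  node(7,1) S=68.8878 payoff=89.9622 vs cont=87.9751 → 89.9622 [stop]  node(7,2) S=89.4326 payoff=69.4174 vs cont=67.4302 → 69.4174 [stop]  node(7,3) S=116.1048 payoff=42.7452 vs cont=40.7581 → 42.7452 [stop]  node(7,4) S=150.7315 payoff=8.1185 vs cont=14.6762 → 14.6762 [wait]  node(7,5) S=195.6852 payoff=0.0000 vs cont=1.8559 → 1.8559 [wait]  node(7,6) S=254.0458 payoff=0.0000 vs cont=0.0000 → 0.0000 [wait]  node(7,7) S=329.8116 payoff=0.0000 vs cont=0.0000 → 0.0000 [wait]  ⇒ S*(7)=116.1048
t_6: node(6,0) S=60.4596 payoff=98.3904 vs cont=96.4033 → 98.3904 [stop]  node(6,1) S=78.4909 payoff=80.3591 vs cont=78.3720 → 80.3591 [stop]  node(6,2) S=101.8997 payoff=56.9503 vs cont=54.9631 → 56.9503 [stop]  node(6,3) S=132.2900 payoff=26.5600 vs cont=27.9131 → 27.9131 [wait]  node(6,4) S=171.7438 payoff=0.0000 vs cont=7.9624 → 7.9624 [wait]  node(6,5) S=222.9641 payoff=0.0000 vs cont=0.8874 → 0.8874 [wait]  node(6,6) S=289.4602 payoff=0.0000 vs cont=0.0000 → 0.0000 [wait]  ⇒ S*(6)=101.8997
t_5: node(5,0) S=68.8878 payoff=89.9622 vs cont=87.9751 → 89.9622 [stop]  node(5,1) S=89.4326 payoff=69.4174 vs cont=67.4302 → 69.4174 [stop]  node(5,2) S=116.1048 payoff=42.7452 vs cont=41.4473 → 42.7452 [stop]  node(5,3) S=150.7315 payoff=8.1185 vs cont=17.4017 → 17.4017 [wait]  node(5,4) S=195.6852 payoff=0.0000 vs cont=4.2590 → 4.2590 [wait]  node(5,5) S=254.0458 payoff=0.0000 vs cont=0.4243 → 0.4243 [wait]  ⇒ S*(5)=116.1048
t_4: node(4,0) S=78.4909 payoff=80.3591 vs cont=78.3720 → 80.3591 [stop]  node(4,1) S=101.8997 payoff=56.9503 vs cont=54.9631 → 56.9503 [stop]  node(4,2) S=132.2900 payoff=26.5600 vs cont=29.3014 → 29.3014 [wait]  node(4,3) S=171.7438 payoff=0.0000 vs cont=10.4896 → 10.4896 [wait]  node(4,4) S=222.9641 payoff=0.0000 vs cont=2.2524 → 2.2524 [wait]  ⇒ S*(4)=101.8997
t_3: node(3,0) S=89.4326 payoff=69.4174 vs cont=67.4302 → 69.4174 [stop]  node(3,1) S=116.1048 payoff=42.7452 vs cont=42.1544 → 42.7452 [stop]  node(3,2) S=150.7315 payoff=8.1185 vs cont=19.3527 → 19.3527 [wait]  node(3,3) S=195.6852 payoff=0.0000 vs cont=6.1626 → 6.1626 [wait]  ⇒ S*(3)=116.1048
t_2: node(2,0) S=101.8997 payoff=56.9503 vs cont=54.9631 → 56.9503 [stop]  node(2,1) S=132.2900 payoff=26.5600 vs cont=30.2952 → 30.2952 [wait]  node(2,2) S=171.7438 payoff=0.0000 vs cont=12.3921 → 12.3921 [wait]  ⇒ S*(2)=101.8997
t_1: node(1,0) S=116.1048 payoff=42.7452 vs cont=42.6607 → 42.7452 [stop]  node(1,1) S=150.7315 payoff=8.1185 vs cont=20.7970 → 20.7970 [wait]  ⇒ S*(1)=116.1048
t_0: node(0,0) S=132.2900 payoff=26.5600 vs cont=31.0308 → 31.0308 [wait]  ⇒ S*(0)=-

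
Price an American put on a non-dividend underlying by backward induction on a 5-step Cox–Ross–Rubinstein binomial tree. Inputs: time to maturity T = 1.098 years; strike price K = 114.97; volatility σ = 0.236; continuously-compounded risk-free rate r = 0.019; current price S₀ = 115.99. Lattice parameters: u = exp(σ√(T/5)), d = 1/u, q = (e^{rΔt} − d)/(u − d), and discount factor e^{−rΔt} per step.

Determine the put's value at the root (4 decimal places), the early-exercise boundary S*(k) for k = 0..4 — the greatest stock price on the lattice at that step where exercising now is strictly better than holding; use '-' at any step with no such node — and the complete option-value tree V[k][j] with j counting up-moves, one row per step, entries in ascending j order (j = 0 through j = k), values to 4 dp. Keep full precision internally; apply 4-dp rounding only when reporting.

params: Δt=0.21960 u=1.11694 d=0.89530 q=0.49124 e^(-rΔt)=0.99584
t_5 payoffs: 48.2478 31.7303 11.1238 0.0000 0.0000 0.0000
t_4: node(4,0) S=74.5248 payoff=40.4452 vs cont=39.9665 → 40.4452 [stop]  node(4,1) S=92.9738 payoff=21.9962 vs cont=21.5175 → 21.9962 [stop]  node(4,2) S=115.9900 payoff=0.0000 vs cont=5.6357 → 5.6357 [wait]  node(4,3) S=144.7040 payoff=0.0000 vs cont=0.0000 → 0.0000 [wait]  node(4,4) S=180.5263 payoff=0.0000 vs cont=0.0000 → 0.0000 [wait]  ⇒ S*(4)=92.9738
t_3: node(3,0) S=83.2397 payoff=31.7303 vs cont=31.2516 → 31.7303 [stop]  node(3,1) S=103.8462 payoff=11.1238 vs cont=13.9011 → 13.9011 [wait]  node(3,2) S=129.5539 payoff=0.0000 vs cont=2.8553 → 2.8553 [wait]  node(3,3) S=161.6257 payoff=0.0000 vs cont=0.0000 → 0.0000 [wait]  ⇒ S*(3)=83.2397
t_2: node(2,0) S=92.9738 payoff=21.9962 vs cont=22.8761 → 22.8761 [wait]  node(2,1) S=115.9900 payoff=0.0000 vs cont=8.4396 → 8.4396 [wait]  node(2,2) S=144.7040 payoff=0.0000 vs cont=1.4466 → 1.4466 [wait]  ⇒ S*(2)=-
t_1: node(1,0) S=103.8462 payoff=11.1238 vs cont=15.7186 → 15.7186 [wait]  node(1,1) S=129.5539 payoff=0.0000 vs cont=4.9835 → 4.9835 [wait]  ⇒ S*(1)=-
t_0: node(0,0) S=115.9900 payoff=0.0000 vs cont=10.4015 → 10.4015 [wait]  ⇒ S*(0)=-

price = 10.4015
boundary = - - - 83.2397 92.9738
tree:
10.4015
15.7186 4.9835
22.8761 8.4396 1.4466
31.7303 13.9011 2.8553 0.0000
40.4452 21.9962 5.6357 0.0000 0.0000
48.2478 31.7303 11.1238 0.0000 0.0000 0.0000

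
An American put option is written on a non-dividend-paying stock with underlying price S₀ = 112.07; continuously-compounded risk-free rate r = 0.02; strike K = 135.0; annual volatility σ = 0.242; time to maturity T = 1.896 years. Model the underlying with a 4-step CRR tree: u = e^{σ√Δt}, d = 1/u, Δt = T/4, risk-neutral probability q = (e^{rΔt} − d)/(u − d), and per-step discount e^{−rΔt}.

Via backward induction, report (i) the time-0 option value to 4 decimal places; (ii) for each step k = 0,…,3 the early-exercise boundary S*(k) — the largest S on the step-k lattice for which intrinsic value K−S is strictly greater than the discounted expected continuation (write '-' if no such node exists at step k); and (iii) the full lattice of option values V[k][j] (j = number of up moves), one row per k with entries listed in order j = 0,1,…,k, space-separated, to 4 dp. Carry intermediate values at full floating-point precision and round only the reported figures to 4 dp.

params: Δt=0.47400 u=1.18130 d=0.84653 q=0.48690 e^(-rΔt)=0.99056
t_4 payoffs: 77.4486 54.6894 22.9300 0.0000 0.0000
t_3: node(3,0) S=67.9852 payoff=67.0148 vs cont=65.7411 → 67.0148 [stop]  node(3,1) S=94.8705 payoff=40.1295 vs cont=38.8558 → 40.1295 [stop]  node(3,2) S=132.3877 payoff=2.6123 vs cont=11.6545 → 11.6545 [wait]  node(3,3) S=184.7415 payoff=0.0000 vs cont=0.0000 → 0.0000 [wait]  ⇒ S*(3)=94.8705
t_2: node(2,0) S=80.3106 payoff=54.6894 vs cont=53.4157 → 54.6894 [stop]  node(2,1) S=112.0700 payoff=22.9300 vs cont=26.0173 → 26.0173 [wait]  node(2,2) S=156.3890 payoff=0.0000 vs cont=5.9235 → 5.9235 [wait]  ⇒ S*(2)=80.3106
t_1: node(1,0) S=94.8705 payoff=40.1295 vs cont=40.3448 → 40.3448 [wait]  node(1,1) S=132.3877 payoff=2.6123 vs cont=16.0806 → 16.0806 [wait]  ⇒ S*(1)=-
t_0: node(0,0) S=112.0700 payoff=22.9300 vs cont=28.2614 → 28.2614 [wait]  ⇒ S*(0)=-

price = 28.2614
boundary = - - 80.3106 94.8705
tree:
28.2614
40.3448 16.0806
54.6894 26.0173 5.9235
67.0148 40.1295 11.6545 0.0000
77.4486 54.6894 22.9300 0.0000 0.0000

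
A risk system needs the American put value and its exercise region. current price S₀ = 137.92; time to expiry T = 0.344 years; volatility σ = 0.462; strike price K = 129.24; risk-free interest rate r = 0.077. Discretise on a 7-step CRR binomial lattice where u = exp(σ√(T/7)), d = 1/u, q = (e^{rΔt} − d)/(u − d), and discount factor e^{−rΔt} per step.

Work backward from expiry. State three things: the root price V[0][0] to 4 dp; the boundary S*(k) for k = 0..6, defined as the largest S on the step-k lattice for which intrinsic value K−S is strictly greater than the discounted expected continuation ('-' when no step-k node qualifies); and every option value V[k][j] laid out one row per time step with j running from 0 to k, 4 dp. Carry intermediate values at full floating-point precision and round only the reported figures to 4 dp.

Δt=0.04914  u=1.10785  d=0.90265  q=0.49289  discount=0.99622
step 7 (expiry): payoffs max(K−S,0) = 61.9000 46.5922 27.8045 4.7461 0.0000 0.0000 0.0000 0.0000
step 6: (k=6,j=0): S=74.6023, (K−S)⁺=54.6377, hold=54.1496 ⇒ V=54.6377 exercise | (k=6,j=1): S=91.5610, (K−S)⁺=37.6790, hold=37.1909 ⇒ V=37.6790 exercise | (k=6,j=2): S=112.3748, (K−S)⁺=16.8652, hold=16.3771 ⇒ V=16.8652 exercise | (k=6,j=3): S=137.9200, (K−S)⁺=0.0000, hold=2.3977 ⇒ V=2.3977 continue | (k=6,j=4): S=169.2722, (K−S)⁺=0.0000, hold=0.0000 ⇒ V=0.0000 continue | (k=6,j=5): S=207.7513, (K−S)⁺=0.0000, hold=0.0000 ⇒ V=0.0000 continue | (k=6,j=6): S=254.9777, (K−S)⁺=0.0000, hold=0.0000 ⇒ V=0.0000 continue  boundary S*=112.3748
step 5: (k=5,j=0): S=82.6478, (K−S)⁺=46.5922, hold=46.1040 ⇒ V=46.5922 exercise | (k=5,j=1): S=101.4355, (K−S)⁺=27.8045, hold=27.3164 ⇒ V=27.8045 exercise | (k=5,j=2): S=124.4939, (K−S)⁺=4.7461, hold=9.6975 ⇒ V=9.6975 continue | (k=5,j=3): S=152.7940, (K−S)⁺=0.0000, hold=1.2113 ⇒ V=1.2113 continue | (k=5,j=4): S=187.5274, (K−S)⁺=0.0000, hold=0.0000 ⇒ V=0.0000 continue | (k=5,j=5): S=230.1564, (K−S)⁺=0.0000, hold=0.0000 ⇒ V=0.0000 continue  boundary S*=101.4355
step 4: (k=4,j=0): S=91.5610, (K−S)⁺=37.6790, hold=37.1909 ⇒ V=37.6790 exercise | (k=4,j=1): S=112.3748, (K−S)⁺=16.8652, hold=18.8084 ⇒ V=18.8084 continue | (k=4,j=2): S=137.9200, (K−S)⁺=0.0000, hold=5.4939 ⇒ V=5.4939 continue | (k=4,j=3): S=169.2722, (K−S)⁺=0.0000, hold=0.6119 ⇒ V=0.6119 continue | (k=4,j=4): S=207.7513, (K−S)⁺=0.0000, hold=0.0000 ⇒ V=0.0000 continue  boundary S*=91.5610
step 3: (k=3,j=0): S=101.4355, (K−S)⁺=27.8045, hold=28.2706 ⇒ V=28.2706 continue | (k=3,j=1): S=124.4939, (K−S)⁺=4.7461, hold=12.1995 ⇒ V=12.1995 continue | (k=3,j=2): S=152.7940, (K−S)⁺=0.0000, hold=3.0759 ⇒ V=3.0759 continue | (k=3,j=3): S=187.5274, (K−S)⁺=0.0000, hold=0.3091 ⇒ V=0.3091 continue  boundary S*=-
step 2: (k=2,j=0): S=112.3748, (K−S)⁺=16.8652, hold=20.2724 ⇒ V=20.2724 continue | (k=2,j=1): S=137.9200, (K−S)⁺=0.0000, hold=7.6734 ⇒ V=7.6734 continue | (k=2,j=2): S=169.2722, (K−S)⁺=0.0000, hold=1.7057 ⇒ V=1.7057 continue  boundary S*=-
step 1: (k=1,j=0): S=124.4939, (K−S)⁺=4.7461, hold=14.0093 ⇒ V=14.0093 continue | (k=1,j=1): S=152.7940, (K−S)⁺=0.0000, hold=4.7141 ⇒ V=4.7141 continue  boundary S*=-
step 0: (k=0,j=0): S=137.9200, (K−S)⁺=0.0000, hold=9.3922 ⇒ V=9.3922 continue  boundary S*=-

price = 9.3922
boundary = - - - - 91.5610 101.4355 112.3748
tree:
9.3922
14.0093 4.7141
20.2724 7.6734 1.7057
28.2706 12.1995 3.0759 0.3091
37.6790 18.8084 5.4939 0.6119 0.0000
46.5922 27.8045 9.6975 1.2113 0.0000 0.0000
54.6377 37.6790 16.8652 2.3977 0.0000 0.0000 0.0000
61.9000 46.5922 27.8045 4.7461 0.0000 0.0000 0.0000 0.0000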